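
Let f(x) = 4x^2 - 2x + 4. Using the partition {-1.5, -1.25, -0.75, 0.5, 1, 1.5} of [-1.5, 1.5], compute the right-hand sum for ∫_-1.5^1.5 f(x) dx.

20.0625

Subinterval widths: 0.25, 0.5, 1.25, 0.5, 0.5.
Right endpoints: -1.25, -0.75, 0.5, 1, 1.5.
f(-1.25) = 12.75, f(-0.75) = 7.75, f(0.5) = 4, f(1) = 6, f(1.5) = 10.
Sum = Σ Δx_i · f(x_i).
Sum = 20.0625.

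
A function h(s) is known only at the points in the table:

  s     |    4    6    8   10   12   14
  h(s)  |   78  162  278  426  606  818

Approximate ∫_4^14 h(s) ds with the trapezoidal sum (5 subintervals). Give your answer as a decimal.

Δs = 2.
T_5 = (2/2)·[78 + 2·162 + 2·278 + 2·426 + 2·606 + 818] = 3840.

3840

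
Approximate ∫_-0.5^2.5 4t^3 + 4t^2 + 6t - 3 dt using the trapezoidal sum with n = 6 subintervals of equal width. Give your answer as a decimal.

71

Δt = (2.5 − (-0.5))/6 = 0.5.
f(-0.5) = -5.5, f(0) = -3, f(0.5) = 1.5, f(1) = 11, f(1.5) = 28.5, f(2) = 57, f(2.5) = 99.5.
T_6 = (Δt/2)·[f(t_0) + 2f(t_1) + ... + 2f(t_{5}) + f(t_6)].
Sum = 71.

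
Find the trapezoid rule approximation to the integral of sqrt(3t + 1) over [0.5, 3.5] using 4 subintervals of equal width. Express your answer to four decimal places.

7.7646

Δt = (3.5 − 0.5)/4 = 0.75.
f(0.5) ≈ 1.5811, f(1.25) ≈ 2.1794, f(2) ≈ 2.6458, f(2.75) ≈ 3.0414, f(3.5) ≈ 3.3912.
T_4 = (Δt/2)·[f(t_0) + 2f(t_1) + 2f(t_2) + 2f(t_3) + f(t_4)].
Sum ≈ 7.7646.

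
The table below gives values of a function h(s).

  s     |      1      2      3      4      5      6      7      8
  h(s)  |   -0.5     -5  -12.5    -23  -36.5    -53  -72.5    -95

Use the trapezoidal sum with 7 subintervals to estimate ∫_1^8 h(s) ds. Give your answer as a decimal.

-250.25

Δs = 1.
T_7 = (1/2)·[(-0.5) + 2·(-5) + 2·(-12.5) + 2·(-23) + 2·(-36.5) + 2·(-53) + 2·(-72.5) + (-95)] = -250.25.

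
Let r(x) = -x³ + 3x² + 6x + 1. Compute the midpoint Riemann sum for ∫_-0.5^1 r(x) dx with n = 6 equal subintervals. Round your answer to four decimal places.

Δx = (1 − (-0.5))/6 = 0.25.
Midpoints: -0.375, -0.125, 0.125, 0.375, 0.625, 0.875.
r(-0.375) = -397/512, r(-0.125) = 153/512, r(0.125) = 919/512, r(0.375) = 1853/512, r(0.625) = 2907/512, r(0.875) = 4033/512.
Sum = Δx · [r(-0.375) + r(-0.125) + r(0.125) + ...].
Sum ≈ 4.6230.

4.6230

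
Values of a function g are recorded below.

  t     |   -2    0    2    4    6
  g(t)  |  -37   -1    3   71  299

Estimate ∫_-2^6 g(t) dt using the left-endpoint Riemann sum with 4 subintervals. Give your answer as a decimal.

Δt = 2.
Sum = 2·[(-37) + (-1) + 3 + 71] = 72.

72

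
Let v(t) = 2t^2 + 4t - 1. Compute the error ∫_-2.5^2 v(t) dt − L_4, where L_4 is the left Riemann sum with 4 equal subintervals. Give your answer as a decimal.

Exact integral: ∫_-2.5^2 v(t) dt = 6.75.
L_4 = 1.0546875.
Error = 6.75 − 1.0546875 = 5.6953125.

5.6953125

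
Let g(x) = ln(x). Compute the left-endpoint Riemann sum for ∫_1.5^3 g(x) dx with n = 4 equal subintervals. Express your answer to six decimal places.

Δx = (3 − 1.5)/4 = 0.375.
Left endpoints: 1.5, 1.875, 2.25, 2.625.
g(1.5) ≈ 0.405465, g(1.875) ≈ 0.628609, g(2.25) ≈ 0.810930, g(2.625) ≈ 0.965081.
Sum = Δx · [g(1.5) + g(1.875) + g(2.25) + g(2.625)].
Sum ≈ 1.053782.

1.053782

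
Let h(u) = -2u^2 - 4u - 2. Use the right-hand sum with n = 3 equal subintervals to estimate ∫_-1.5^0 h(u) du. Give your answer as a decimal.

Δu = (0 − (-1.5))/3 = 0.5.
Right endpoints: -1, -0.5, 0.
h(-1) = 0, h(-0.5) = -0.5, h(0) = -2.
Sum = Δu · [h(-1) + h(-0.5) + h(0)].
Sum = -1.25.

-1.25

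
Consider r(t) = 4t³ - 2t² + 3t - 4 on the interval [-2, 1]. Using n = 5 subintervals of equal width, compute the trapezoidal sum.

Δt = (1 − (-2))/5 = 0.6.
r(-2) = -50, r(-1.4) = -23.096, r(-0.8) = -9.728, r(-0.2) = -4.712, r(0.4) = -2.864, r(1) = 1.
T_5 = (Δt/2)·[r(t_0) + 2r(t_1) + ... + 2r(t_{4}) + r(t_5)].
Sum = -38.94.

-38.94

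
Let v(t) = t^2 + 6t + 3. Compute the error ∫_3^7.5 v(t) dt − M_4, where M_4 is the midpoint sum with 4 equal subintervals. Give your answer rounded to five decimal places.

Exact integral: ∫_3^7.5 v(t) dt = 286.875.
M_4 ≈ 286.4003906.
Error ≈ 286.875 − 286.4003906 ≈ 0.47461.

0.47461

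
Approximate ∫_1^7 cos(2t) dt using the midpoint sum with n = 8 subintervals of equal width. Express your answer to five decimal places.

Δt = (7 − 1)/8 = 0.75.
Midpoints: 1.375, 2.125, 2.875, 3.625, 4.375, 5.125, 5.875, 6.625.
f(1.375) ≈ -0.92430, f(2.125) ≈ -0.44609, f(2.875) ≈ 0.86119, f(3.625) ≈ 0.56792, f(4.375) ≈ -0.78085, f(5.125) ≈ -0.67839, f(5.875) ≈ 0.68487, f(6.625) ≈ 0.77529.
Sum = Δt · [f(1.375) + f(2.125) + f(2.875) + ...].
Sum ≈ 0.04473.

0.04473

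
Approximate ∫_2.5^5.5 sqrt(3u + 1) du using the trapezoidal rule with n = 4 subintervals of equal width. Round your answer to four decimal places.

Δu = (5.5 − 2.5)/4 = 0.75.
f(2.5) ≈ 2.9155, f(3.25) ≈ 3.2787, f(4) ≈ 3.6056, f(4.75) ≈ 3.9051, f(5.5) ≈ 4.1833.
T_4 = (Δu/2)·[f(u_0) + 2f(u_1) + 2f(u_2) + 2f(u_3) + f(u_4)].
Sum ≈ 10.7541.

10.7541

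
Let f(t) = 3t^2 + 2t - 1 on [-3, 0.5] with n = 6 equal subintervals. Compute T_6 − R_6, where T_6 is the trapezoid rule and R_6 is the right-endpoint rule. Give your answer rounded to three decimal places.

T_6 ≈ 15.47049.
R_6 ≈ 9.85590.
T_6 − R_6 ≈ 5.615.

5.615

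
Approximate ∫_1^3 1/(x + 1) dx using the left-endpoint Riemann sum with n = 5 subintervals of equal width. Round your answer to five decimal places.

0.74563

Δx = (3 − 1)/5 = 0.4.
Left endpoints: 1, 1.4, 1.8, 2.2, 2.6.
f(1) = 0.5, f(1.4) = 5/12, f(1.8) = 5/14, f(2.2) = 0.3125, f(2.6) = 5/18.
Sum = Δx · [f(1) + f(1.4) + f(1.8) + f(2.2) + f(2.6)].
Sum ≈ 0.74563.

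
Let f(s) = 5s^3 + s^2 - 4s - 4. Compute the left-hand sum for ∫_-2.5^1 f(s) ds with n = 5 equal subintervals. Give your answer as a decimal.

-70.8225

Δs = (1 − (-2.5))/5 = 0.7.
Left endpoints: -2.5, -1.8, -1.1, -0.4, 0.3.
f(-2.5) = -65.875, f(-1.8) = -22.72, f(-1.1) = -5.045, f(-0.4) = -2.56, f(0.3) = -4.975.
Sum = Δs · [f(-2.5) + f(-1.8) + f(-1.1) + f(-0.4) + f(0.3)].
Sum = -70.8225.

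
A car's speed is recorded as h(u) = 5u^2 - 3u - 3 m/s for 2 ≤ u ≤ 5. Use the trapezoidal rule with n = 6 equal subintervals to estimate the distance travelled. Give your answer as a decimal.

155.125

Δu = (5 − 2)/6 = 0.5.
h(2) = 11, h(2.5) = 20.75, h(3) = 33, h(3.5) = 47.75, h(4) = 65, h(4.5) = 84.75, h(5) = 107.
T_6 = (Δu/2)·[h(u_0) + 2h(u_1) + ... + 2h(u_{5}) + h(u_6)].
Sum = 155.125.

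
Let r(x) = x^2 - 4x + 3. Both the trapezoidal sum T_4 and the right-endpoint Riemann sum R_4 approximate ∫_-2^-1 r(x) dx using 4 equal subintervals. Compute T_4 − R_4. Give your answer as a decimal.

0.875

T_4 = 11.34375.
R_4 = 10.46875.
T_4 − R_4 = 0.875.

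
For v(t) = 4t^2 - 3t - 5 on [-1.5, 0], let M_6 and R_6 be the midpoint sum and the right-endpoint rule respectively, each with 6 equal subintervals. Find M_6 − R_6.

M_6 = 0.34375.
R_6 = -1.25.
M_6 − R_6 = 1.59375.

1.59375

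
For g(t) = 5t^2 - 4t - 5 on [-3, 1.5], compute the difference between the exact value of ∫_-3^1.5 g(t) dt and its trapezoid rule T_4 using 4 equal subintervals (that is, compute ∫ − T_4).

-4.74609375

Exact integral: ∫_-3^1.5 g(t) dt = 41.625.
T_4 = 46.37109375.
Error = 41.625 − 46.37109375 = -4.74609375.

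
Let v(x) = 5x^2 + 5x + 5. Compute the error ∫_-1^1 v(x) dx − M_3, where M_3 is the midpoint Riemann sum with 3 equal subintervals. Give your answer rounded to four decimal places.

0.3704

Exact integral: ∫_-1^1 v(x) dx ≈ 13.333333.
M_3 ≈ 12.962963.
Error ≈ 13.333333 − 12.962963 ≈ 0.3704.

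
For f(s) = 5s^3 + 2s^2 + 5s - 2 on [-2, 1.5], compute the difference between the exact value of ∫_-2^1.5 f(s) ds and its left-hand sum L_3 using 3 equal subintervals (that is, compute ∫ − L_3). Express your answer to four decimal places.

42.7332

Exact integral: ∫_-2^1.5 f(s) ds ≈ -17.463542.
L_3 ≈ -60.196759.
Error ≈ -17.463542 − (-60.196759) ≈ 42.7332.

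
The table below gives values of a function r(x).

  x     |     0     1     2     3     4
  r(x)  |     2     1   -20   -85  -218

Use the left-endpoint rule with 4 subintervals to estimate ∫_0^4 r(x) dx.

Δx = 1.
Sum = 1·[2 + 1 + (-20) + (-85)] = -102.

-102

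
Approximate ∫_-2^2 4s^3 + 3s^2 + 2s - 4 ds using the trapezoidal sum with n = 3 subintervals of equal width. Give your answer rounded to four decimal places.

Δs = (2 − (-2))/3 = 4/3.
f(-2) = -28, f(-2/3) = -140/27, f(2/3) = -4/27, f(2) = 44.
T_3 = (Δs/2)·[f(s_0) + 2f(s_1) + 2f(s_2) + f(s_3)].
Sum ≈ 3.5556.

3.5556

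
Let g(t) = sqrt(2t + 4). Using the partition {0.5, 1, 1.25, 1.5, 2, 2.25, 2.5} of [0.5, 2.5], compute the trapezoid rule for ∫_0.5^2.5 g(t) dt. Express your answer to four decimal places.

Subinterval widths: 0.5, 0.25, 0.25, 0.5, 0.25, 0.25.
g(0.5) ≈ 2.2361, g(1) ≈ 2.4495, g(1.25) ≈ 2.5495, g(1.5) ≈ 2.6458, g(2) ≈ 2.8284, g(2.25) ≈ 2.9155, g(2.5) ≈ 3.0000.
On each subinterval the trapezoid contributes (Δt_i/2)·[g(t_{i-1}) + g(t_i)].
Sum ≈ 5.2716.

5.2716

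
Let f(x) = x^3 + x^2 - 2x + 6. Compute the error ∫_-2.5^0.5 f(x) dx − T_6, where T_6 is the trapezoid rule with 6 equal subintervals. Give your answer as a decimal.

0.25

Exact integral: ∫_-2.5^0.5 f(x) dx = 19.5.
T_6 = 19.25.
Error = 19.5 − 19.25 = 0.25.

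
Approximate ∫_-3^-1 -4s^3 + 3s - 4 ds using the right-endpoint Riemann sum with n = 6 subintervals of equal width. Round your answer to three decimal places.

Δs = (-1 − (-3))/6 = 1/3.
Right endpoints: -8/3, -7/3, -2, -5/3, -4/3, -1.
f(-8/3) = 1724/27, f(-7/3) = 1075/27, f(-2) = 22, f(-5/3) = 257/27, f(-4/3) = 40/27, f(-1) = -3.
Sum = Δs · [f(-8/3) + f(-7/3) + f(-2) + ...].
Sum ≈ 44.556.

44.556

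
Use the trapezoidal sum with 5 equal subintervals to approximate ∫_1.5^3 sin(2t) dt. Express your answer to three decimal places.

Δt = (3 − 1.5)/5 = 0.3.
f(1.5) ≈ 0.141, f(1.8) ≈ -0.443, f(2.1) ≈ -0.872, f(2.4) ≈ -0.996, f(2.7) ≈ -0.773, f(3) ≈ -0.279.
T_5 = (Δt/2)·[f(t_0) + 2f(t_1) + ... + 2f(t_{4}) + f(t_5)].
Sum ≈ -0.946.

-0.946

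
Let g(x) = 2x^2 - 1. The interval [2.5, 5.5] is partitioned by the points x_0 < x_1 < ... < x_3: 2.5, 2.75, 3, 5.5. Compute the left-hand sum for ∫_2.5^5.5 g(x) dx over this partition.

Subinterval widths: 0.25, 0.25, 2.5.
Left endpoints: 2.5, 2.75, 3.
g(2.5) = 11.5, g(2.75) = 14.125, g(3) = 17.
Sum = Σ Δx_i · g(x_i).
Sum = 48.90625.

48.90625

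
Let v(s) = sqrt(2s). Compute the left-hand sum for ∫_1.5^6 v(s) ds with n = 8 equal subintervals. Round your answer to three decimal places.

Δs = (6 − 1.5)/8 = 0.5625.
Left endpoints: 1.5, 2.0625, 2.625, 3.1875, 3.75, 4.3125, 4.875, 5.4375.
v(1.5) ≈ 1.732, v(2.0625) ≈ 2.031, v(2.625) ≈ 2.291, v(3.1875) ≈ 2.525, v(3.75) ≈ 2.739, v(4.3125) ≈ 2.937, v(4.875) ≈ 3.122, v(5.4375) ≈ 3.298.
Sum = Δs · [v(1.5) + v(2.0625) + v(2.625) + ...].
Sum ≈ 11.630.

11.630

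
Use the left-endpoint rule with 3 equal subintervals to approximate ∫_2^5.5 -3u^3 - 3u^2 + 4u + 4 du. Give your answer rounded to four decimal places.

Δu = (5.5 − 2)/3 = 7/6.
Left endpoints: 2, 19/6, 13/3.
f(2) = -24, f(19/6) = -7825/72, f(13/3) = -2512/9.
Sum = Δu · [f(2) + f(19/6) + f(13/3)].
Sum ≈ -480.4236.

-480.4236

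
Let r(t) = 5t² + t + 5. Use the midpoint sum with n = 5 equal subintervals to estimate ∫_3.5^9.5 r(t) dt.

1422.9

Δt = (9.5 − 3.5)/5 = 1.2.
Midpoints: 4.1, 5.3, 6.5, 7.7, 8.9.
r(4.1) = 93.15, r(5.3) = 150.75, r(6.5) = 222.75, r(7.7) = 309.15, r(8.9) = 409.95.
Sum = Δt · [r(4.1) + r(5.3) + r(6.5) + r(7.7) + r(8.9)].
Sum = 1422.9.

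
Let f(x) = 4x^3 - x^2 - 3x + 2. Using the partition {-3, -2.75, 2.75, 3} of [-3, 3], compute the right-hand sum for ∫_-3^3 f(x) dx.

384.4375

Subinterval widths: 0.25, 5.5, 0.25.
Right endpoints: -2.75, 2.75, 3.
f(-2.75) = -80.5, f(2.75) = 69.375, f(3) = 92.
Sum = Σ Δx_i · f(x_i).
Sum = 384.4375.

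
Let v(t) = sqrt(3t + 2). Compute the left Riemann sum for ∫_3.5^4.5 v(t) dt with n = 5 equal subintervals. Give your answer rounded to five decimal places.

Δt = (4.5 − 3.5)/5 = 0.2.
Left endpoints: 3.5, 3.7, 3.9, 4.1, 4.3.
v(3.5) ≈ 3.53553, v(3.7) ≈ 3.61939, v(3.9) ≈ 3.70135, v(4.1) ≈ 3.78153, v(4.3) ≈ 3.86005.
Sum = Δt · [v(3.5) + v(3.7) + v(3.9) + v(4.1) + v(4.3)].
Sum ≈ 3.69957.

3.69957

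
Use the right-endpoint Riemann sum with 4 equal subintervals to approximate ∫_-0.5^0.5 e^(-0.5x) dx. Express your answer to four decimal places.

0.9486

Δx = (0.5 − (-0.5))/4 = 0.25.
Right endpoints: -0.25, 0, 0.25, 0.5.
f(-0.25) ≈ 1.1331, f(0) ≈ 1.0000, f(0.25) ≈ 0.8825, f(0.5) ≈ 0.7788.
Sum = Δx · [f(-0.25) + f(0) + f(0.25) + f(0.5)].
Sum ≈ 0.9486.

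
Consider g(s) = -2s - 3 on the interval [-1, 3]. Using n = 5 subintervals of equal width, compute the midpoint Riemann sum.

Δs = (3 − (-1))/5 = 0.8.
Midpoints: -0.6, 0.2, 1, 1.8, 2.6.
g(-0.6) = -1.8, g(0.2) = -3.4, g(1) = -5, g(1.8) = -6.6, g(2.6) = -8.2.
Sum = Δs · [g(-0.6) + g(0.2) + g(1) + g(1.8) + g(2.6)].
Sum = -20.

-20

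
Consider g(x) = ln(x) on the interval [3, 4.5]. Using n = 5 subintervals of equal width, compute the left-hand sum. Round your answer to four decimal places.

Δx = (4.5 − 3)/5 = 0.3.
Left endpoints: 3, 3.3, 3.6, 3.9, 4.2.
g(3) ≈ 1.0986, g(3.3) ≈ 1.1939, g(3.6) ≈ 1.2809, g(3.9) ≈ 1.3610, g(4.2) ≈ 1.4351.
Sum = Δx · [g(3) + g(3.3) + g(3.6) + g(3.9) + g(4.2)].
Sum ≈ 1.9109.

1.9109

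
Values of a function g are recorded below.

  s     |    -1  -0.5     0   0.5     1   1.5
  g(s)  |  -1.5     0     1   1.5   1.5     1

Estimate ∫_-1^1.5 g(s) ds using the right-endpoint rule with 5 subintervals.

Δs = 0.5.
Sum = 0.5·[0 + 1 + 1.5 + 1.5 + 1] = 2.5.

2.5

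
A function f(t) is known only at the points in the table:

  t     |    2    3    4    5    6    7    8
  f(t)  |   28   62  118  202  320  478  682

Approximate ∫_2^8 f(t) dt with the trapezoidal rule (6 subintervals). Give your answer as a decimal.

Δt = 1.
T_6 = (1/2)·[28 + 2·62 + 2·118 + 2·202 + 2·320 + 2·478 + 682] = 1535.

1535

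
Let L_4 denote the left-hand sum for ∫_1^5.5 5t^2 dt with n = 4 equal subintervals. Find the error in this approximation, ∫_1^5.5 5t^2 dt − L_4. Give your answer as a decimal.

77.51953125

Exact integral: ∫_1^5.5 f(t) dt = 275.625.
L_4 = 198.10546875.
Error = 275.625 − 198.10546875 = 77.51953125.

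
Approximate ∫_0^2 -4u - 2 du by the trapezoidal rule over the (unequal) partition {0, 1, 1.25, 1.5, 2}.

-12

Subinterval widths: 1, 0.25, 0.25, 0.5.
f(0) = -2, f(1) = -6, f(1.25) = -7, f(1.5) = -8, f(2) = -10.
On each subinterval the trapezoid contributes (Δu_i/2)·[f(u_{i-1}) + f(u_i)].
Sum = -12.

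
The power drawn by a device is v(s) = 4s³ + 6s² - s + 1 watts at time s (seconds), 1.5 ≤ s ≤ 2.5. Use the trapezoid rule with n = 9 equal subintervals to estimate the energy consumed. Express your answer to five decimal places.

57.56173

Δs = (2.5 − 1.5)/9 = 1/9.
v(1.5) = 26.5, v(29/18) = 46205/1458, v(31/18) = 54685/1458, v(11/6) = 2375/54, v(35/18) = 74573/1458, v(37/18) = 86077/1458, v(13/6) = 3655/54, v(41/18) = 112445/1458, v(43/18) = 127405/1458, v(2.5) = 98.5.
T_9 = (Δs/2)·[v(s_0) + 2v(s_1) + ... + 2v(s_{8}) + v(s_9)].
Sum ≈ 57.56173.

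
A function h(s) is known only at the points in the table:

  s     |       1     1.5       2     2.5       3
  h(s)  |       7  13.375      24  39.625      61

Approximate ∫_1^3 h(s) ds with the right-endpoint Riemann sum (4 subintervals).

Δs = 0.5.
Sum = 0.5·[13.375 + 24 + 39.625 + 61] = 69.

69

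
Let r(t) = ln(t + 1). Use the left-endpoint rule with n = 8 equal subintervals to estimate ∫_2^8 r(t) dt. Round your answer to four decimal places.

10.0568

Δt = (8 − 2)/8 = 0.75.
Left endpoints: 2, 2.75, 3.5, 4.25, 5, 5.75, 6.5, 7.25.
r(2) ≈ 1.0986, r(2.75) ≈ 1.3218, r(3.5) ≈ 1.5041, r(4.25) ≈ 1.6582, r(5) ≈ 1.7918, r(5.75) ≈ 1.9095, r(6.5) ≈ 2.0149, r(7.25) ≈ 2.1102.
Sum = Δt · [r(2) + r(2.75) + r(3.5) + ...].
Sum ≈ 10.0568.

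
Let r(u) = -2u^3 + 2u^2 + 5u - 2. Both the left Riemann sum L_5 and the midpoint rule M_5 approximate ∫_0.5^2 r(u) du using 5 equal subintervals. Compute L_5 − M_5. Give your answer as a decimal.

-0.073125

L_5 = 3.645.
M_5 = 3.718125.
L_5 − M_5 = -0.073125.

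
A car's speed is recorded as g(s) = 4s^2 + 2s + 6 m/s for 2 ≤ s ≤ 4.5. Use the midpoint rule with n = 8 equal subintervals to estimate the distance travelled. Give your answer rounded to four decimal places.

142.0020

Δs = (4.5 − 2)/8 = 0.3125.
Midpoints: 2.15625, 2.46875, 2.78125, 3.09375, 3.40625, 3.71875, 4.03125, 4.34375.
g(2.15625) = 28.91015625, g(2.46875) = 35.31640625, g(2.78125) = 42.50390625, g(3.09375) = 50.47265625, g(3.40625) = 59.22265625, g(3.71875) = 68.75390625, g(4.03125) = 79.06640625, g(4.34375) = 90.16015625.
Sum = Δs · [g(2.15625) + g(2.46875) + g(2.78125) + ...].
Sum ≈ 142.0020.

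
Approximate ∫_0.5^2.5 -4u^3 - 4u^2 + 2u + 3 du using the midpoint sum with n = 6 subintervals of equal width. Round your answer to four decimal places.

Δu = (2.5 − 0.5)/6 = 1/3.
Midpoints: 2/3, 1, 4/3, 5/3, 2, 7/3.
f(2/3) = 37/27, f(1) = -3, f(4/3) = -295/27, f(5/3) = -629/27, f(2) = -41, f(7/3) = -1753/27.
Sum = Δu · [f(2/3) + f(1) + f(4/3) + ...].
Sum ≈ -47.2593.

-47.2593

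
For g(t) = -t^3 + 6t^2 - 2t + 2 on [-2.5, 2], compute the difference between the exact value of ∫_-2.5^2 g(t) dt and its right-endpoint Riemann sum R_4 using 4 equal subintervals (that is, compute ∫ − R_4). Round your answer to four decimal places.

19.5381

Exact integral: ∫_-2.5^2 g(t) dt = 64.265625.
R_4 ≈ 44.727539.
Error ≈ 64.265625 − 44.727539 ≈ 19.5381.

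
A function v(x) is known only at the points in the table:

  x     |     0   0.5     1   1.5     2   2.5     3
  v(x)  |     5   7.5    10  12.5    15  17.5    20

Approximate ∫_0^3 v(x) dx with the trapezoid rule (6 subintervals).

Δx = 0.5.
T_6 = (0.5/2)·[5 + 2·7.5 + 2·10 + 2·12.5 + 2·15 + 2·17.5 + 20] = 37.5.

37.5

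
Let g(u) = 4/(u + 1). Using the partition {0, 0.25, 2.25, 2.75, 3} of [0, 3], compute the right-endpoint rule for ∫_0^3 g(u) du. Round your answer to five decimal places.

4.04487

Subinterval widths: 0.25, 2, 0.5, 0.25.
Right endpoints: 0.25, 2.25, 2.75, 3.
g(0.25) = 3.2, g(2.25) = 16/13, g(2.75) = 16/15, g(3) = 1.
Sum = Σ Δu_i · g(u_i).
Sum ≈ 4.04487.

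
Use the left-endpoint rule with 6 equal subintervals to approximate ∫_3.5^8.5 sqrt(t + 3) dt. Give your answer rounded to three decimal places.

14.598

Δt = (8.5 − 3.5)/6 = 5/6.
Left endpoints: 3.5, 13/3, 31/6, 6, 41/6, 23/3.
f(3.5) ≈ 2.550, f(13/3) ≈ 2.708, f(31/6) ≈ 2.858, f(6) ≈ 3.000, f(41/6) ≈ 3.136, f(23/3) ≈ 3.266.
Sum = Δt · [f(3.5) + f(13/3) + f(31/6) + ...].
Sum ≈ 14.598.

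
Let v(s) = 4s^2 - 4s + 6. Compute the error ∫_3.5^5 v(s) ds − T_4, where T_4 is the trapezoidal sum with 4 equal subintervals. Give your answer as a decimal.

Exact integral: ∫_3.5^5 v(s) ds = 93.
T_4 = 93.140625.
Error = 93 − 93.140625 = -0.140625.

-0.140625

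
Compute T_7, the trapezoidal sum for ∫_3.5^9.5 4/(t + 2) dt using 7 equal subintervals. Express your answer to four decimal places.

2.9566

Δt = (9.5 − 3.5)/7 = 6/7.
f(3.5) = 8/11, f(61/14) = 56/89, f(73/14) = 56/101, f(85/14) = 56/113, f(97/14) = 0.448, f(109/14) = 56/137, f(121/14) = 56/149, f(9.5) = 8/23.
T_7 = (Δt/2)·[f(t_0) + 2f(t_1) + ... + 2f(t_{6}) + f(t_7)].
Sum ≈ 2.9566.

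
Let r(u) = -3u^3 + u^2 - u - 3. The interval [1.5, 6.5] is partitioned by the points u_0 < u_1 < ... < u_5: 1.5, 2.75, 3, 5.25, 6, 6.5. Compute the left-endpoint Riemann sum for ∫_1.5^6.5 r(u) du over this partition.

-827.7109375

Subinterval widths: 1.25, 0.25, 2.25, 0.75, 0.5.
Left endpoints: 1.5, 2.75, 3, 5.25, 6.
r(1.5) = -12.375, r(2.75) = -60.578125, r(3) = -78, r(5.25) = -414.796875, r(6) = -621.
Sum = Σ Δu_i · r(u_i).
Sum = -827.7109375.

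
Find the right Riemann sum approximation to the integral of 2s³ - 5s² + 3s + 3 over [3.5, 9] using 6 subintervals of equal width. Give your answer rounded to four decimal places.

2685.5437

Δs = (9 − 3.5)/6 = 11/12.
Right endpoints: 53/12, 16/3, 6.25, 43/6, 97/12, 9.
f(53/12) = 78647/864, f(16/3) = 4865/27, f(6.25) = 314.71875, f(43/6) = 27209/54, f(97/12) = 653947/864, f(9) = 1083.
Sum = Δs · [f(53/12) + f(16/3) + f(6.25) + ...].
Sum ≈ 2685.5437.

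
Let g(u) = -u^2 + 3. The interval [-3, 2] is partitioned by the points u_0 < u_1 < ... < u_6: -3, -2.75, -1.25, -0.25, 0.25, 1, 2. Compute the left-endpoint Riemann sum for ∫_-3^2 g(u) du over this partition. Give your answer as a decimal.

Subinterval widths: 0.25, 1.5, 1, 0.5, 0.75, 1.
Left endpoints: -3, -2.75, -1.25, -0.25, 0.25, 1.
g(-3) = -6, g(-2.75) = -4.5625, g(-1.25) = 1.4375, g(-0.25) = 2.9375, g(0.25) = 2.9375, g(1) = 2.
Sum = Σ Δu_i · g(u_i).
Sum = -1.234375.

-1.234375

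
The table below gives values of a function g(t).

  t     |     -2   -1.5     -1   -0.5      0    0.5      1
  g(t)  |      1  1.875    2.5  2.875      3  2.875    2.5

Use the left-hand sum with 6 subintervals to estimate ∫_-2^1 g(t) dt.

7.0625

Δt = 0.5.
Sum = 0.5·[1 + 1.875 + 2.5 + 2.875 + 3 + 2.875] = 7.0625.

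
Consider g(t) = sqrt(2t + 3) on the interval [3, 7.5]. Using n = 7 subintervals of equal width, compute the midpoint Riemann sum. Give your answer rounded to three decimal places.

16.458

Δt = (7.5 − 3)/7 = 9/14.
Midpoints: 93/28, 111/28, 129/28, 5.25, 165/28, 183/28, 201/28.
g(93/28) ≈ 3.105, g(111/28) ≈ 3.306, g(129/28) ≈ 3.495, g(5.25) ≈ 3.674, g(165/28) ≈ 3.845, g(183/28) ≈ 4.009, g(201/28) ≈ 4.166.
Sum = Δt · [g(93/28) + g(111/28) + g(129/28) + ...].
Sum ≈ 16.458.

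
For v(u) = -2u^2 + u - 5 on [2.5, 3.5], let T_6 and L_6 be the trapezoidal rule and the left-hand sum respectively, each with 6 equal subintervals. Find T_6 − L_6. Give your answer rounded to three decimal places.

T_6 ≈ -20.17593.
L_6 ≈ -19.25926.
T_6 − L_6 ≈ -0.917.

-0.917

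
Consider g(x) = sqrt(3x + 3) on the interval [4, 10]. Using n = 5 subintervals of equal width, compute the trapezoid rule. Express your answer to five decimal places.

29.20173

Δx = (10 − 4)/5 = 1.2.
g(4) ≈ 3.87298, g(5.2) ≈ 4.31277, g(6.4) ≈ 4.71169, g(7.6) ≈ 5.07937, g(8.8) ≈ 5.42218, g(10) ≈ 5.74456.
T_5 = (Δx/2)·[g(x_0) + 2g(x_1) + ... + 2g(x_{4}) + g(x_5)].
Sum ≈ 29.20173.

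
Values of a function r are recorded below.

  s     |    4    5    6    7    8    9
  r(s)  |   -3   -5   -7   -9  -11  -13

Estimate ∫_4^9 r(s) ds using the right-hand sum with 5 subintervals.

Δs = 1.
Sum = 1·[(-5) + (-7) + (-9) + (-11) + (-13)] = -45.

-45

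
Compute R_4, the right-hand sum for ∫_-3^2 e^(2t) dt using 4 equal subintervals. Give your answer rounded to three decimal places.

Δt = (2 − (-3))/4 = 1.25.
Right endpoints: -1.75, -0.5, 0.75, 2.
f(-1.75) ≈ 0.030, f(-0.5) ≈ 0.368, f(0.75) ≈ 4.482, f(2) ≈ 54.598.
Sum = Δt · [f(-1.75) + f(-0.5) + f(0.75) + f(2)].
Sum ≈ 74.347.

74.347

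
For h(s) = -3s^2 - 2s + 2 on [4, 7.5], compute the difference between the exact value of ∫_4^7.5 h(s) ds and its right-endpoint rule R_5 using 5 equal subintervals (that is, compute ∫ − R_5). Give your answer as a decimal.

Exact integral: ∫_4^7.5 h(s) ds = -391.125.
R_5 = -436.695.
Error = -391.125 − (-436.695) = 45.57.

45.57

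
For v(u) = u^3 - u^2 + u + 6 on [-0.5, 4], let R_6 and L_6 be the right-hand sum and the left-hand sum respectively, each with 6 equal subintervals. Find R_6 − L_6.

R_6 = 99.10546875.
L_6 = 59.44921875.
R_6 − L_6 = 39.65625.

39.65625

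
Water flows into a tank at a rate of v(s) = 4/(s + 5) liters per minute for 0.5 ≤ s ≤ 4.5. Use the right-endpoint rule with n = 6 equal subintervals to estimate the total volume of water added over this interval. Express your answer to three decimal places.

2.087

Δs = (4.5 − 0.5)/6 = 2/3.
Right endpoints: 7/6, 11/6, 2.5, 19/6, 23/6, 4.5.
v(7/6) = 24/37, v(11/6) = 24/41, v(2.5) = 8/15, v(19/6) = 24/49, v(23/6) = 24/53, v(4.5) = 8/19.
Sum = Δs · [v(7/6) + v(11/6) + v(2.5) + ...].
Sum ≈ 2.087.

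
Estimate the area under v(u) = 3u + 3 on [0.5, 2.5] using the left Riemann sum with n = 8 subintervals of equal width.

14.25

Δu = (2.5 − 0.5)/8 = 0.25.
Left endpoints: 0.5, 0.75, 1, 1.25, 1.5, 1.75, 2, 2.25.
v(0.5) = 4.5, v(0.75) = 5.25, v(1) = 6, v(1.25) = 6.75, v(1.5) = 7.5, v(1.75) = 8.25, v(2) = 9, v(2.25) = 9.75.
Sum = Δu · [v(0.5) + v(0.75) + v(1) + ...].
Sum = 14.25.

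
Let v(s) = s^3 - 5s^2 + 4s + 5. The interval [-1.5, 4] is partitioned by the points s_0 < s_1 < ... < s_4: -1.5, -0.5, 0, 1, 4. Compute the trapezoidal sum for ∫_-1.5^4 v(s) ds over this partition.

Subinterval widths: 1, 0.5, 1, 3.
v(-1.5) = -15.625, v(-0.5) = 1.625, v(0) = 5, v(1) = 5, v(4) = 5.
On each subinterval the trapezoid contributes (Δs_i/2)·[v(s_{i-1}) + v(s_i)].
Sum = 14.65625.

14.65625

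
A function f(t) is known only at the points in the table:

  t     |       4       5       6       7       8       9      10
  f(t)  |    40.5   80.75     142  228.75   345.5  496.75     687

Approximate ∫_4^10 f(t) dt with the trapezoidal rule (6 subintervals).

1657.5

Δt = 1.
T_6 = (1/2)·[40.5 + 2·80.75 + 2·142 + 2·228.75 + 2·345.5 + 2·496.75 + 687] = 1657.5.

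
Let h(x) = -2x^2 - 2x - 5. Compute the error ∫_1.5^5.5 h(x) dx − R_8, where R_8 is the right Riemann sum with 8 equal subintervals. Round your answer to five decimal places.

Exact integral: ∫_1.5^5.5 h(x) dx ≈ -156.6666667.
R_8 = -173.
Error ≈ -156.6666667 − (-173) ≈ 16.33333.

16.33333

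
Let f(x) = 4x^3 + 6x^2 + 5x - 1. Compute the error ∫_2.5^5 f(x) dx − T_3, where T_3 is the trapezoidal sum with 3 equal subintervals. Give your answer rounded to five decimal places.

Exact integral: ∫_2.5^5 f(x) dx = 849.0625.
T_3 ≈ 863.8194444.
Error ≈ 849.0625 − 863.8194444 ≈ -14.75694.

-14.75694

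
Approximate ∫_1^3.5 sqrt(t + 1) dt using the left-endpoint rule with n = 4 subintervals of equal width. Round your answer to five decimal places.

4.25355

Δt = (3.5 − 1)/4 = 0.625.
Left endpoints: 1, 1.625, 2.25, 2.875.
f(1) ≈ 1.41421, f(1.625) ≈ 1.62019, f(2.25) ≈ 1.80278, f(2.875) ≈ 1.96850.
Sum = Δt · [f(1) + f(1.625) + f(2.25) + f(2.875)].
Sum ≈ 4.25355.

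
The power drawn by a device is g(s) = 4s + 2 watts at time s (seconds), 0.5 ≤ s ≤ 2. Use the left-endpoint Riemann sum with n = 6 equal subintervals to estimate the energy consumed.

9.75

Δs = (2 − 0.5)/6 = 0.25.
Left endpoints: 0.5, 0.75, 1, 1.25, 1.5, 1.75.
g(0.5) = 4, g(0.75) = 5, g(1) = 6, g(1.25) = 7, g(1.5) = 8, g(1.75) = 9.
Sum = Δs · [g(0.5) + g(0.75) + g(1) + ...].
Sum = 9.75.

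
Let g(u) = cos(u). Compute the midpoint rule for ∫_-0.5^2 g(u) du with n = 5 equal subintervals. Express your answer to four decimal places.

Δu = (2 − (-0.5))/5 = 0.5.
Midpoints: -0.25, 0.25, 0.75, 1.25, 1.75.
g(-0.25) ≈ 0.9689, g(0.25) ≈ 0.9689, g(0.75) ≈ 0.7317, g(1.25) ≈ 0.3153, g(1.75) ≈ -0.1782.
Sum = Δu · [g(-0.25) + g(0.25) + g(0.75) + g(1.25) + g(1.75)].
Sum ≈ 1.4033.

1.4033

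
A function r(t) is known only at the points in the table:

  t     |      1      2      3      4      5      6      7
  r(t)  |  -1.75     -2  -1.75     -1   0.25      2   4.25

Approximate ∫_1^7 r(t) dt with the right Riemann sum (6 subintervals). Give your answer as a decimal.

Δt = 1.
Sum = 1·[(-2) + (-1.75) + (-1) + 0.25 + 2 + 4.25] = 1.75.

1.75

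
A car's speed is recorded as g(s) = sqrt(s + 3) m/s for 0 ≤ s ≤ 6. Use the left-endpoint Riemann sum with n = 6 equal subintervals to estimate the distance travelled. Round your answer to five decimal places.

13.89179

Δs = (6 − 0)/6 = 1.
Left endpoints: 0, 1, 2, 3, 4, 5.
g(0) ≈ 1.73205, g(1) ≈ 2.00000, g(2) ≈ 2.23607, g(3) ≈ 2.44949, g(4) ≈ 2.64575, g(5) ≈ 2.82843.
Sum = Δs · [g(0) + g(1) + g(2) + ...].
Sum ≈ 13.89179.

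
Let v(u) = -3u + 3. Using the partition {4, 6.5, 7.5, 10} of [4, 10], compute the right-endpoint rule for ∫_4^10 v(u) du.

-128.25

Subinterval widths: 2.5, 1, 2.5.
Right endpoints: 6.5, 7.5, 10.
v(6.5) = -16.5, v(7.5) = -19.5, v(10) = -27.
Sum = Σ Δu_i · v(u_i).
Sum = -128.25.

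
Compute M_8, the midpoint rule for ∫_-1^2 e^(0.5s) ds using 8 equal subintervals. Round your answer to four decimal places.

4.2173

Δs = (2 − (-1))/8 = 0.375.
Midpoints: -0.8125, -0.4375, -0.0625, 0.3125, 0.6875, 1.0625, 1.4375, 1.8125.
f(-0.8125) ≈ 0.6661, f(-0.4375) ≈ 0.8035, f(-0.0625) ≈ 0.9692, f(0.3125) ≈ 1.1691, f(0.6875) ≈ 1.4102, f(1.0625) ≈ 1.7011, f(1.4375) ≈ 2.0519, f(1.8125) ≈ 2.4750.
Sum = Δs · [f(-0.8125) + f(-0.4375) + f(-0.0625) + ...].
Sum ≈ 4.2173.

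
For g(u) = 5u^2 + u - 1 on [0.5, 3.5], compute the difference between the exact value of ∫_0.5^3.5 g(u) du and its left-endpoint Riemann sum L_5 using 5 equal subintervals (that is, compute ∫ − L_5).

Exact integral: ∫_0.5^3.5 g(u) du = 74.25.
L_5 = 56.25.
Error = 74.25 − 56.25 = 18.

18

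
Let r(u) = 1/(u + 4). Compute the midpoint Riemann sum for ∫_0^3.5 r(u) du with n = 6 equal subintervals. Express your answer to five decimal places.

Δu = (3.5 − 0)/6 = 7/12.
Midpoints: 7/24, 0.875, 35/24, 49/24, 2.625, 77/24.
r(7/24) = 24/103, r(0.875) = 8/39, r(35/24) = 24/131, r(49/24) = 24/145, r(2.625) = 8/53, r(77/24) = 24/173.
Sum = Δu · [r(7/24) + r(0.875) + r(35/24) + ...].
Sum ≈ 0.62798.

0.62798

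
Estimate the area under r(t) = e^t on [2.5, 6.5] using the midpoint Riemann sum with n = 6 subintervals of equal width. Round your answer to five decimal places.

641.02223

Δt = (6.5 − 2.5)/6 = 2/3.
Midpoints: 17/6, 3.5, 25/6, 29/6, 5.5, 37/6.
r(17/6) ≈ 17.00204, r(3.5) ≈ 33.11545, r(25/6) ≈ 64.50009, r(29/6) ≈ 125.62903, r(5.5) ≈ 244.69193, r(37/6) ≈ 476.59481.
Sum = Δt · [r(17/6) + r(3.5) + r(25/6) + ...].
Sum ≈ 641.02223.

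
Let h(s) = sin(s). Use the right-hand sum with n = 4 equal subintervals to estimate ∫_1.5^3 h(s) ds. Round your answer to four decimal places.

Δs = (3 − 1.5)/4 = 0.375.
Right endpoints: 1.875, 2.25, 2.625, 3.
h(1.875) ≈ 0.9541, h(2.25) ≈ 0.7781, h(2.625) ≈ 0.4939, h(3) ≈ 0.1411.
Sum = Δs · [h(1.875) + h(2.25) + h(2.625) + h(3)].
Sum ≈ 0.8877.

0.8877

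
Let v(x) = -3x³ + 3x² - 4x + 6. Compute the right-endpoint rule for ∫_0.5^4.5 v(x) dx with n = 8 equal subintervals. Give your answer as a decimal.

Δx = (4.5 − 0.5)/8 = 0.5.
Right endpoints: 1, 1.5, 2, 2.5, 3, 3.5, 4, 4.5.
v(1) = 2, v(1.5) = -3.375, v(2) = -14, v(2.5) = -32.125, v(3) = -60, v(3.5) = -99.875, v(4) = -154, v(4.5) = -224.625.
Sum = Δx · [v(1) + v(1.5) + v(2) + ...].
Sum = -293.

-293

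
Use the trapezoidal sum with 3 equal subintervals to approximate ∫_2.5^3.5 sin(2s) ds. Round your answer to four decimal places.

-0.2263

Δs = (3.5 − 2.5)/3 = 1/3.
f(2.5) ≈ -0.9589, f(17/6) ≈ -0.5782, f(19/6) ≈ 0.0501, f(3.5) ≈ 0.6570.
T_3 = (Δs/2)·[f(s_0) + 2f(s_1) + 2f(s_2) + f(s_3)].
Sum ≈ -0.2263.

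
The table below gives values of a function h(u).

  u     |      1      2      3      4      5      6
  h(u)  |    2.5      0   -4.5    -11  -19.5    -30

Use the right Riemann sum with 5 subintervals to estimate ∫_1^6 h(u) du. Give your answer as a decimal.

-65

Δu = 1.
Sum = 1·[0 + (-4.5) + (-11) + (-19.5) + (-30)] = -65.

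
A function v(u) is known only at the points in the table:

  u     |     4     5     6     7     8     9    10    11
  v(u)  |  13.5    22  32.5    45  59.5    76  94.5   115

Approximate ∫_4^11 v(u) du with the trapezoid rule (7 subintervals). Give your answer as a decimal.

393.75

Δu = 1.
T_7 = (1/2)·[13.5 + 2·22 + 2·32.5 + 2·45 + 2·59.5 + 2·76 + 2·94.5 + 115] = 393.75.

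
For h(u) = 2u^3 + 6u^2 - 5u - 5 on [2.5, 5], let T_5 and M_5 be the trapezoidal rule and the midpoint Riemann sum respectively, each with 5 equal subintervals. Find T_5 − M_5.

4.453125

T_5 = 455.3125.
M_5 = 450.859375.
T_5 − M_5 = 4.453125.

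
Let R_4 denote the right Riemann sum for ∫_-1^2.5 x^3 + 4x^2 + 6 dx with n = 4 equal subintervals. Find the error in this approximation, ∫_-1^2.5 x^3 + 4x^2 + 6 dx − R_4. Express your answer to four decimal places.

-19.2523

Exact integral: ∫_-1^2.5 f(x) dx ≈ 52.682292.
R_4 ≈ 71.934570.
Error ≈ 52.682292 − 71.934570 ≈ -19.2523.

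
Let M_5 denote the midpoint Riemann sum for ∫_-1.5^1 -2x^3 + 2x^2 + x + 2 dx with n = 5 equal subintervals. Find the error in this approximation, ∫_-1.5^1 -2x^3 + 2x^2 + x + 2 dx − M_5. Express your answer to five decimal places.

Exact integral: ∫_-1.5^1 f(x) dx ≈ 9.3229167.
M_5 = 9.140625.
Error ≈ 9.3229167 − 9.140625 ≈ 0.18229.

0.18229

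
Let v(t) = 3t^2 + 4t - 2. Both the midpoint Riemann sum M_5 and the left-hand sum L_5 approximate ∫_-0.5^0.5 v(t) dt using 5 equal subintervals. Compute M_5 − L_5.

0.37

M_5 = -1.76.
L_5 = -2.13.
M_5 − L_5 = 0.37.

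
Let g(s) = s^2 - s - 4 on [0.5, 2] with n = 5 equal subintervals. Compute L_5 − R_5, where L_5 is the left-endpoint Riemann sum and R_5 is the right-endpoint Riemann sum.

L_5 = -5.565.
R_5 = -4.89.
L_5 − R_5 = -0.675.

-0.675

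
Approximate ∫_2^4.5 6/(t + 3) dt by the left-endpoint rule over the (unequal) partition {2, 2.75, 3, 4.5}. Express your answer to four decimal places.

Subinterval widths: 0.75, 0.25, 1.5.
Left endpoints: 2, 2.75, 3.
f(2) = 1.2, f(2.75) = 24/23, f(3) = 1.
Sum = Σ Δt_i · f(t_i).
Sum ≈ 2.6609.

2.6609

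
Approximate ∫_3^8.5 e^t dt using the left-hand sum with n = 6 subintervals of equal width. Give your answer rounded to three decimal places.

2989.322

Δt = (8.5 − 3)/6 = 11/12.
Left endpoints: 3, 47/12, 29/6, 5.75, 20/3, 91/12.
f(3) ≈ 20.086, f(47/12) ≈ 50.233, f(29/6) ≈ 125.629, f(5.75) ≈ 314.191, f(20/3) ≈ 785.772, f(91/12) ≈ 1965.169.
Sum = Δt · [f(3) + f(47/12) + f(29/6) + ...].
Sum ≈ 2989.322.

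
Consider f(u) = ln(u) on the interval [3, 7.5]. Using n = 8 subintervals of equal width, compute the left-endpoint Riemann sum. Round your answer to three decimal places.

Δu = (7.5 − 3)/8 = 0.5625.
Left endpoints: 3, 3.5625, 4.125, 4.6875, 5.25, 5.8125, 6.375, 6.9375.
f(3) ≈ 1.099, f(3.5625) ≈ 1.270, f(4.125) ≈ 1.417, f(4.6875) ≈ 1.545, f(5.25) ≈ 1.658, f(5.8125) ≈ 1.760, f(6.375) ≈ 1.852, f(6.9375) ≈ 1.937.
Sum = Δu · [f(3) + f(3.5625) + f(4.125) + ...].
Sum ≈ 7.053.

7.053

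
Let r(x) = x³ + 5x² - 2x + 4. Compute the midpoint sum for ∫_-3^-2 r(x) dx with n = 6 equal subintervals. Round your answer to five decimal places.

Δx = (-2 − (-3))/6 = 1/6.
Midpoints: -35/12, -2.75, -31/12, -29/12, -2.25, -25/12.
r(-35/12) = 47617/1728, r(-2.75) = 26.515625, r(-31/12) = 43709/1728, r(-29/12) = 41335/1728, r(-2.25) = 22.421875, r(-25/12) = 35987/1728.
Sum = Δx · [r(-35/12) + r(-2.75) + r(-31/12) + ...].
Sum ≈ 24.42245.

24.42245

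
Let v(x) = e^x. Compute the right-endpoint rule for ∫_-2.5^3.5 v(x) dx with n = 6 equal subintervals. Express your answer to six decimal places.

Δx = (3.5 − (-2.5))/6 = 1.
Right endpoints: -1.5, -0.5, 0.5, 1.5, 2.5, 3.5.
v(-1.5) ≈ 0.223130, v(-0.5) ≈ 0.606531, v(0.5) ≈ 1.648721, v(1.5) ≈ 4.481689, v(2.5) ≈ 12.182494, v(3.5) ≈ 33.115452.
Sum = Δx · [v(-1.5) + v(-0.5) + v(0.5) + ...].
Sum ≈ 52.258017.

52.258017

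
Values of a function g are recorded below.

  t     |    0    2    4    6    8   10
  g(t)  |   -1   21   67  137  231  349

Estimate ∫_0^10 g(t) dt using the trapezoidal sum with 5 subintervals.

1260

Δt = 2.
T_5 = (2/2)·[(-1) + 2·21 + 2·67 + 2·137 + 2·231 + 349] = 1260.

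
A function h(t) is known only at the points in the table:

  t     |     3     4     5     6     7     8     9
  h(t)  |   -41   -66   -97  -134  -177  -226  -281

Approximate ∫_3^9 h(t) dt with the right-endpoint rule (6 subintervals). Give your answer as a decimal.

-981

Δt = 1.
Sum = 1·[(-66) + (-97) + (-134) + (-177) + (-226) + (-281)] = -981.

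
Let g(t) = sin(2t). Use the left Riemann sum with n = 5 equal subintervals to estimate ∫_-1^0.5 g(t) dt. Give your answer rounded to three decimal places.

Δt = (0.5 − (-1))/5 = 0.3.
Left endpoints: -1, -0.7, -0.4, -0.1, 0.2.
g(-1) ≈ -0.909, g(-0.7) ≈ -0.985, g(-0.4) ≈ -0.717, g(-0.1) ≈ -0.199, g(0.2) ≈ 0.389.
Sum = Δt · [g(-1) + g(-0.7) + g(-0.4) + g(-0.1) + g(0.2)].
Sum ≈ -0.726.

-0.726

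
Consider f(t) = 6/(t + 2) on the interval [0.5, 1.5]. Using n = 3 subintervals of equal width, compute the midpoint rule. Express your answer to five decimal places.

2.01667

Δt = (1.5 − 0.5)/3 = 1/3.
Midpoints: 2/3, 1, 4/3.
f(2/3) = 2.25, f(1) = 2, f(4/3) = 1.8.
Sum = Δt · [f(2/3) + f(1) + f(4/3)].
Sum ≈ 2.01667.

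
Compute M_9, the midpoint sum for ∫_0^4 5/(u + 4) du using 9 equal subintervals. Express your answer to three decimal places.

Δu = (4 − 0)/9 = 4/9.
Midpoints: 2/9, 2/3, 10/9, 14/9, 2, 22/9, 26/9, 10/3, 34/9.
f(2/9) = 45/38, f(2/3) = 15/14, f(10/9) = 45/46, f(14/9) = 0.9, f(2) = 5/6, f(22/9) = 45/58, f(26/9) = 45/62, f(10/3) = 15/22, f(34/9) = 9/14.
Sum = Δu · [f(2/9) + f(2/3) + f(10/9) + ...].
Sum ≈ 3.464.

3.464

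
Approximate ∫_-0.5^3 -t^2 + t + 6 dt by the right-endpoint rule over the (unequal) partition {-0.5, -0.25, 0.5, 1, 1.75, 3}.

12.625

Subinterval widths: 0.25, 0.75, 0.5, 0.75, 1.25.
Right endpoints: -0.25, 0.5, 1, 1.75, 3.
f(-0.25) = 5.6875, f(0.5) = 6.25, f(1) = 6, f(1.75) = 4.6875, f(3) = 0.
Sum = Σ Δt_i · f(t_i).
Sum = 12.625.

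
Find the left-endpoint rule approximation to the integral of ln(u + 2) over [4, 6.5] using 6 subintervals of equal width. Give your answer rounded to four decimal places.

4.8667

Δu = (6.5 − 4)/6 = 5/12.
Left endpoints: 4, 53/12, 29/6, 5.25, 17/3, 73/12.
f(4) ≈ 1.7918, f(53/12) ≈ 1.8589, f(29/6) ≈ 1.9218, f(5.25) ≈ 1.9810, f(17/3) ≈ 2.0369, f(73/12) ≈ 2.0898.
Sum = Δu · [f(4) + f(53/12) + f(29/6) + ...].
Sum ≈ 4.8667.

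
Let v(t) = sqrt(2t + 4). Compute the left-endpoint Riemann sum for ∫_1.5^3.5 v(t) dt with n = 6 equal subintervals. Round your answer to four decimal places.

Δt = (3.5 − 1.5)/6 = 1/3.
Left endpoints: 1.5, 11/6, 13/6, 2.5, 17/6, 19/6.
v(1.5) ≈ 2.6458, v(11/6) ≈ 2.7689, v(13/6) ≈ 2.8868, v(2.5) ≈ 3.0000, v(17/6) ≈ 3.1091, v(19/6) ≈ 3.2146.
Sum = Δt · [v(1.5) + v(11/6) + v(13/6) + ...].
Sum ≈ 5.8750.

5.8750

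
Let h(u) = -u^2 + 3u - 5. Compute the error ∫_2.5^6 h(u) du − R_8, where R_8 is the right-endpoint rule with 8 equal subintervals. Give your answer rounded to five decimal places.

4.32259

Exact integral: ∫_2.5^6 h(u) du ≈ -39.6666667.
R_8 ≈ -43.9892578.
Error ≈ -39.6666667 − (-43.9892578) ≈ 4.32259.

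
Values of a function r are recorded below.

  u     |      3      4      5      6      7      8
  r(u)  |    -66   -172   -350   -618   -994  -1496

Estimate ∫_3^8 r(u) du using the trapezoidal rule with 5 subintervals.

Δu = 1.
T_5 = (1/2)·[(-66) + 2·(-172) + 2·(-350) + 2·(-618) + 2·(-994) + (-1496)] = -2915.

-2915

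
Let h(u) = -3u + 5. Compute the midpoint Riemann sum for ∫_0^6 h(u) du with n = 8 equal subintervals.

Δu = (6 − 0)/8 = 0.75.
Midpoints: 0.375, 1.125, 1.875, 2.625, 3.375, 4.125, 4.875, 5.625.
h(0.375) = 3.875, h(1.125) = 1.625, h(1.875) = -0.625, h(2.625) = -2.875, h(3.375) = -5.125, h(4.125) = -7.375, h(4.875) = -9.625, h(5.625) = -11.875.
Sum = Δu · [h(0.375) + h(1.125) + h(1.875) + ...].
Sum = -24.

-24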